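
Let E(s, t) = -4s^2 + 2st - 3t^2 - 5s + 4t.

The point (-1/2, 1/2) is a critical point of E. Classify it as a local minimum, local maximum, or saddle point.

The Hessian of E is constant: H = [[-8, 2], [2, -6]].
det(H) = (-8)·(-6) − 2² = 44.
det(H) > 0 and tr(H) = -14 < 0, so H is negative definite and the point is a local maximum.

local maximum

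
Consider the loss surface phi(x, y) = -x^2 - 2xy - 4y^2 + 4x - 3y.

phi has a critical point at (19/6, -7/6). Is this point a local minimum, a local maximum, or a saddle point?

The Hessian of phi is constant: H = [[-2, -2], [-2, -8]].
det(H) = (-2)·(-8) − (-2)² = 12.
det(H) > 0 and tr(H) = -10 < 0, so H is negative definite and the point is a local maximum.

local maximum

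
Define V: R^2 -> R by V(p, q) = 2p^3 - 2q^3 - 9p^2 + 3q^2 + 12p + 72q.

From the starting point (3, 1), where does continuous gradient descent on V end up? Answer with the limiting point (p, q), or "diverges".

(2, -3)

V is separable, so gradient descent decouples: p follows -∂V/∂p, q follows -∂V/∂q.
∂V/∂p = 6(p - 2)(p - 1); at p=3 this is 12, so p decreases.
∂V/∂q = -6(q - 4)(q + 3); at q=1 this is 72, so q decreases.
p converges to its nearest critical value 2 (a local min of the p-part); q converges to -3. The iterate converges to (2, -3).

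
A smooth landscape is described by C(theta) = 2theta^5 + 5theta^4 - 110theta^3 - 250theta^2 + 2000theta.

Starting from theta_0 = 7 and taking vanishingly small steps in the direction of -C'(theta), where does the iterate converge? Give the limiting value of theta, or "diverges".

5

C'(theta) = 10(theta - 5)(theta - 2)(theta + 4)(theta + 5), so C'(7) = 13200.
Gradient descent moves in the -C' direction, i.e. theta is decreasing.
The nearest critical point in that direction is theta = 5, where C'' = 2700 > 0 (a local minimum). The iterate converges there.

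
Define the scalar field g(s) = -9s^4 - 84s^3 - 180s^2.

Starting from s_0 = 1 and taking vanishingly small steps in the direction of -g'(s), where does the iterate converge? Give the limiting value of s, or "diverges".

g'(s) = -36s(s + 2)(s + 5), so g'(1) = -648.
Gradient descent moves in the -g' direction, i.e. s is increasing.
There is no critical point above s=1, and g' keeps the same sign, so the iterate runs off to +∞.

diverges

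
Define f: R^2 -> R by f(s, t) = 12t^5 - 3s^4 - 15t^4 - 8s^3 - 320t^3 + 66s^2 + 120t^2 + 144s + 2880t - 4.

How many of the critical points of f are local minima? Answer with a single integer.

f separates as a function of s plus a function of t, so ∇f=0 decouples.
∂f/∂s = -12(s - 3)(s + 1)(s + 4) = 0 at s ∈ {-4, -1, 3}; ∂f/∂t = 60(t - 4)(t - 2)(t + 2)(t + 3) = 0 at t ∈ {-3, -2, 2, 4}.
The Hessian is diagonal: diag(f_ss, f_tt). Second derivatives: f_ss(-4)=-252, f_ss(-1)=144, f_ss(3)=-336; f_tt(-3)=-2100, f_tt(-2)=1440, f_tt(2)=-2400, f_tt(4)=5040.
Local minima occur where both diagonal entries positive: (-1, -2), (-1, 4). Count: 2.

2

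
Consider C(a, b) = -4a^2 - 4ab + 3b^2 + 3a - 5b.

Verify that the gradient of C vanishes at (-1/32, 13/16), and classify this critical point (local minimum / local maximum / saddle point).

∇C = (-8a - 4b + 3, -4a + 6b - 5); substituting (-1/32, 13/16) gives ∇C = (0, 0), so (-1/32, 13/16) is indeed a critical point.
The Hessian of C is constant: H = [[-8, -4], [-4, 6]].
det(H) = (-8)·6 − (-4)² = -64.
Since det(H) < 0, H is indefinite and the critical point is a saddle point.

saddle point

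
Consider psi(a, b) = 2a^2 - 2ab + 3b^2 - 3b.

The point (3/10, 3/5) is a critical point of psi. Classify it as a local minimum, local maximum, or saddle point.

local minimum

The Hessian of psi is constant: H = [[4, -2], [-2, 6]].
det(H) = 4·6 − (-2)² = 20.
det(H) > 0 and tr(H) = 10 > 0, so H is positive definite and the point is a local minimum.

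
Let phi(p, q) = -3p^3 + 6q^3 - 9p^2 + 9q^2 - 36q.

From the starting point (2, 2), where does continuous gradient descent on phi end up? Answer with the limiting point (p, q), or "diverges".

diverges

phi is separable, so gradient descent decouples: p follows -∂phi/∂p, q follows -∂phi/∂q.
∂phi/∂p = -9p(p + 2); at p=2 this is -72, so p increases.
∂phi/∂q = 18(q - 1)(q + 2); at q=2 this is 72, so q decreases.
The p-coordinate has no critical point in that direction and runs off to infinity.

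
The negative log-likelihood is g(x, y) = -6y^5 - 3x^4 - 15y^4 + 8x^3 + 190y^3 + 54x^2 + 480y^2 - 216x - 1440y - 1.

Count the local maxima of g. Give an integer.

g separates as a function of x plus a function of y, so ∇g=0 decouples.
∂g/∂x = -12(x - 3)(x - 2)(x + 3) = 0 at x ∈ {-3, 2, 3}; ∂g/∂y = -30(y - 4)(y - 1)(y + 3)(y + 4) = 0 at y ∈ {-4, -3, 1, 4}.
The Hessian is diagonal: diag(g_xx, g_yy). Second derivatives: g_xx(-3)=-360, g_xx(2)=60, g_xx(3)=-72; g_yy(-4)=1200, g_yy(-3)=-840, g_yy(1)=1800, g_yy(4)=-5040.
Local maxima occur where both diagonal entries negative: (-3, -3), (-3, 4), (3, -3), (3, 4). Count: 4.

4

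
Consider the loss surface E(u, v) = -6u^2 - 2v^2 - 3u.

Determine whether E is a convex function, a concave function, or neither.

concave

E is quadratic, so its Hessian is the constant matrix H = [[-12, 0], [0, -4]].
det(H) = 48, tr(H) = -16.
det(H) > 0 and tr(H) < 0, so H is negative definite everywhere: concave.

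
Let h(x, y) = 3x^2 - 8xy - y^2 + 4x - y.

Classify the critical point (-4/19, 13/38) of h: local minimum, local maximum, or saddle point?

The Hessian of h is constant: H = [[6, -8], [-8, -2]].
det(H) = 6·(-2) − (-8)² = -76.
Since det(H) < 0, H is indefinite and the critical point is a saddle point.

saddle point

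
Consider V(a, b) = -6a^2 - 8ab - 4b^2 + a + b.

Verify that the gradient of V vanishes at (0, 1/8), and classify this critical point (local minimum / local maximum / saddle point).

∇V = (-12a - 8b + 1, -8a - 8b + 1); substituting (0, 1/8) gives ∇V = (0, 0), so (0, 1/8) is indeed a critical point.
The Hessian of V is constant: H = [[-12, -8], [-8, -8]].
det(H) = (-12)·(-8) − (-8)² = 32.
det(H) > 0 and tr(H) = -20 < 0, so H is negative definite and the point is a local maximum.

local maximum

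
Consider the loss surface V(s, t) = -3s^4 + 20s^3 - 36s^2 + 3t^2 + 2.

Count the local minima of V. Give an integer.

1

V separates as a function of s plus a function of t, so ∇V=0 decouples.
∂V/∂s = -12s(s - 3)(s - 2) = 0 at s ∈ {0, 2, 3}; ∂V/∂t = 6t = 0 at t ∈ {0}.
The Hessian is diagonal: diag(V_ss, V_tt). Second derivatives: V_ss(0)=-72, V_ss(2)=24, V_ss(3)=-36; V_tt(0)=6.
Local minima occur where both diagonal entries positive: (2, 0). Count: 1.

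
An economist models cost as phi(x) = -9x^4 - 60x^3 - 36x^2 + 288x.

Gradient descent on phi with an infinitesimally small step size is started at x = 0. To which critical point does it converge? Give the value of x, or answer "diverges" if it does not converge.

-2

phi'(x) = -36(x - 1)(x + 2)(x + 4), so phi'(0) = 288.
Gradient descent moves in the -phi' direction, i.e. x is decreasing.
The nearest critical point in that direction is x = -2, where phi'' = 216 > 0 (a local minimum). The iterate converges there.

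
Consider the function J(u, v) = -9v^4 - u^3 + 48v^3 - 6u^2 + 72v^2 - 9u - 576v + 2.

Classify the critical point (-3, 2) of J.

The mixed partial ∂²J/∂u∂v is 0, so the Hessian at any point is diag(J_uu, J_vv) = diag(-6(u + 2), 36(-3v^2 + 8v + 4)).
At (-3, 2): H = diag(6, 288).
Both eigenvalues are positive, so H is positive definite: a local minimum.

local minimum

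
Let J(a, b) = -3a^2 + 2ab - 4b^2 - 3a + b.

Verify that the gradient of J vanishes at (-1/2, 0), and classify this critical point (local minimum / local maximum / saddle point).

∇J = (-6a + 2b - 3, 2a - 8b + 1); substituting (-1/2, 0) gives ∇J = (0, 0), so (-1/2, 0) is indeed a critical point.
The Hessian of J is constant: H = [[-6, 2], [2, -8]].
det(H) = (-6)·(-8) − 2² = 44.
det(H) > 0 and tr(H) = -14 < 0, so H is negative definite and the point is a local maximum.

local maximum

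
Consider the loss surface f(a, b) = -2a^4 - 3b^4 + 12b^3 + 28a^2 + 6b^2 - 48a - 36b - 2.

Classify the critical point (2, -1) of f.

The mixed partial ∂²f/∂a∂b is 0, so the Hessian at any point is diag(f_aa, f_bb) = diag(8(-3a^2 + 7), 12(-3b^2 + 6b + 1)).
At (2, -1): H = diag(-40, -96).
Both eigenvalues are negative, so H is negative definite: a local maximum.

local maximum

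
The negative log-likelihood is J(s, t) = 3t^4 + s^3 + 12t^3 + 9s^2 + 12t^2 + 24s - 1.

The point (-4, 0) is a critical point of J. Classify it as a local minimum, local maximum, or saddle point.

saddle point

The mixed partial ∂²J/∂s∂t is 0, so the Hessian at any point is diag(J_ss, J_tt) = diag(6(s + 3), 12(3t^2 + 6t + 2)).
At (-4, 0): H = diag(-6, 24).
The eigenvalues have opposite signs, so H is indefinite: a saddle point.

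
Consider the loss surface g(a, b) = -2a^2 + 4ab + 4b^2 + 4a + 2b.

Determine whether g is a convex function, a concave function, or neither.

g is quadratic, so its Hessian is the constant matrix H = [[-4, 4], [4, 8]].
det(H) = -48, tr(H) = 4.
det(H) < 0, so H is indefinite: neither convex nor concave.

neither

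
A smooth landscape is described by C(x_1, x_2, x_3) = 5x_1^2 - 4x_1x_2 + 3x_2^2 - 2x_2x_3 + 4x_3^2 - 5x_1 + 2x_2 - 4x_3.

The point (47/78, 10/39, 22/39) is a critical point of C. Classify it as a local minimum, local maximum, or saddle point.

The Hessian is constant: H = [[10, -4, 0], [-4, 6, -2], [0, -2, 8]].
Leading principal minors: Δ₁ = 10, Δ₂ = 44, Δ₃ = 312.
All leading minors are positive, so H is positive definite: a local minimum.

local minimum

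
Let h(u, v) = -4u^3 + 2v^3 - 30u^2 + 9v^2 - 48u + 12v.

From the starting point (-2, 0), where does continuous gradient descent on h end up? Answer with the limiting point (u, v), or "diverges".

(-4, -1)

h is separable, so gradient descent decouples: u follows -∂h/∂u, v follows -∂h/∂v.
∂h/∂u = -12(u + 1)(u + 4); at u=-2 this is 24, so u decreases.
∂h/∂v = 6(v + 1)(v + 2); at v=0 this is 12, so v decreases.
u converges to its nearest critical value -4 (a local min of the u-part); v converges to -1. The iterate converges to (-4, -1).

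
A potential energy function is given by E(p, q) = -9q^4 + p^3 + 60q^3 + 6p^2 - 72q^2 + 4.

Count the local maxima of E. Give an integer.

E separates as a function of p plus a function of q, so ∇E=0 decouples.
∂E/∂p = 3p(p + 4) = 0 at p ∈ {-4, 0}; ∂E/∂q = -36q(q - 4)(q - 1) = 0 at q ∈ {0, 1, 4}.
The Hessian is diagonal: diag(E_pp, E_qq). Second derivatives: E_pp(-4)=-12, E_pp(0)=12; E_qq(0)=-144, E_qq(1)=108, E_qq(4)=-432.
Local maxima occur where both diagonal entries negative: (-4, 0), (-4, 4). Count: 2.

2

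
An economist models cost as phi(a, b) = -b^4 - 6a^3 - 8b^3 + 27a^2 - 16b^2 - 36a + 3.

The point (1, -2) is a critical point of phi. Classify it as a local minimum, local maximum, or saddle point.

The mixed partial ∂²phi/∂a∂b is 0, so the Hessian at any point is diag(phi_aa, phi_bb) = diag(18(-2a + 3), -4(3b^2 + 12b + 8)).
At (1, -2): H = diag(18, 16).
Both eigenvalues are positive, so H is positive definite: a local minimum.

local minimum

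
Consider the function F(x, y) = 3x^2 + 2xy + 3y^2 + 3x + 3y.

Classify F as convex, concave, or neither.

convex

F is quadratic, so its Hessian is the constant matrix H = [[6, 2], [2, 6]].
det(H) = 32, tr(H) = 12.
det(H) > 0 and tr(H) > 0, so H is positive definite everywhere: convex.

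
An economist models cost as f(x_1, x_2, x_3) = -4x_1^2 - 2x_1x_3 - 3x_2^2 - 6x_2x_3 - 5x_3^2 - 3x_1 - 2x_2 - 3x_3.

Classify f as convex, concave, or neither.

concave

f is quadratic, so its Hessian is the constant matrix H = [[-8, 0, -2], [0, -6, -6], [-2, -6, -10]].
Leading principal minors: -8, 48, -168.
Signs alternate −, +, − ⇒ H ≺ 0 ⇒ concave.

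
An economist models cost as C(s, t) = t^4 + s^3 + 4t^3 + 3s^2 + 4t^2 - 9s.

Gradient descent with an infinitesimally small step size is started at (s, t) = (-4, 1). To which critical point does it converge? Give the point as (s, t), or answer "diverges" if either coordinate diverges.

C is separable, so gradient descent decouples: s follows -∂C/∂s, t follows -∂C/∂t.
∂C/∂s = 3(s - 1)(s + 3); at s=-4 this is 15, so s decreases.
∂C/∂t = 4t(t + 1)(t + 2); at t=1 this is 24, so t decreases.
The s-coordinate has no critical point in that direction and runs off to infinity.

diverges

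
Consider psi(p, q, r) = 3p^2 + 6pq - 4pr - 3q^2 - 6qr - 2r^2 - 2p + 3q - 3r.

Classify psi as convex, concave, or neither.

neither

psi is quadratic, so its Hessian is the constant matrix H = [[6, 6, -4], [6, -6, -6], [-4, -6, -4]].
Leading principal minors: 6, -72, 456.
Neither pattern holds ⇒ H is indefinite ⇒ neither convex nor concave.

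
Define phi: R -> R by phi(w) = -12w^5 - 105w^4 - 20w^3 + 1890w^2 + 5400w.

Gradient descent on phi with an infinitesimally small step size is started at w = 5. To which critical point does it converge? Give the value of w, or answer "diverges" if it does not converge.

diverges

phi'(w) = -60(w - 3)(w + 2)(w + 3)(w + 5), so phi'(5) = -67200.
Gradient descent moves in the -phi' direction, i.e. w is increasing.
There is no critical point above w=5, and phi' keeps the same sign, so the iterate runs off to +∞.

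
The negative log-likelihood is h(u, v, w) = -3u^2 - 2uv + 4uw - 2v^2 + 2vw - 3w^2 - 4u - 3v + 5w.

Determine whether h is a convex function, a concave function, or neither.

h is quadratic, so its Hessian is the constant matrix H = [[-6, -2, 4], [-2, -4, 2], [4, 2, -6]].
Leading principal minors: -6, 20, -64.
Signs alternate −, +, − ⇒ H ≺ 0 ⇒ concave.

concave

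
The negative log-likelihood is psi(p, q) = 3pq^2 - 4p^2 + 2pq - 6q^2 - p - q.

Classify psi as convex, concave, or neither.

neither

The term 3pq^2 is cubic, so the Hessian is not constant.
∂²psi/∂q² = 6p - 12, which takes both signs as p varies (negative for sufficiently negative p). A diagonal entry of the Hessian changing sign means the Hessian is neither positive- nor negative-semidefinite on all of R^2.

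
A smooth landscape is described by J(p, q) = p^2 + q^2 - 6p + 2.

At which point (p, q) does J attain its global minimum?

(3, 0)

J(p,q) separates as A(p) + B(q) + 2, so its minimum is min A + min B + 2.
A'(p) = 2p - 6 vanishes at p ∈ {3}; B'(q) = 2q vanishes at q ∈ {0}.
Local minima of A (where A''>0): A(3)=-9. Local minima of B: B(0)=0.
So the global minimum of J is A(3) + B(0) + 2 = -9 + 0 + 2 = -7, attained at (3, 0).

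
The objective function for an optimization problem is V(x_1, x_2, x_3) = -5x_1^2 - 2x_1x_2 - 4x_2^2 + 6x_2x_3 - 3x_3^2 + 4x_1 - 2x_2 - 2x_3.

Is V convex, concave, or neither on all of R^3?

V is quadratic, so its Hessian is the constant matrix H = [[-10, -2, 0], [-2, -8, 6], [0, 6, -6]].
Leading principal minors: -10, 76, -96.
Signs alternate −, +, − ⇒ H ≺ 0 ⇒ concave.

concave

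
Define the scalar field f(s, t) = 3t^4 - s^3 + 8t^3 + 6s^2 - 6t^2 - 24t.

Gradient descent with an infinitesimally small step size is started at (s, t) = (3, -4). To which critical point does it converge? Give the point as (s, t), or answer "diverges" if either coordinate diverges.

f is separable, so gradient descent decouples: s follows -∂f/∂s, t follows -∂f/∂t.
∂f/∂s = -3s(s - 4); at s=3 this is 9, so s decreases.
∂f/∂t = 12(t - 1)(t + 1)(t + 2); at t=-4 this is -360, so t increases.
s converges to its nearest critical value 0 (a local min of the s-part); t converges to -2. The iterate converges to (0, -2).

(0, -2)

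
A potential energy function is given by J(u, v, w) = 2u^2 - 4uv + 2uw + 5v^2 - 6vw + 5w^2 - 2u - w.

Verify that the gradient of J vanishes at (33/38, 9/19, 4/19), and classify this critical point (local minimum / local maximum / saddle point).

∇J = (4u - 4v + 2w - 2, -4u + 10v - 6w, 2u - 6v + 10w - 1); substituting (33/38, 9/19, 4/19) gives ∇J = (0, 0, 0), so (33/38, 9/19, 4/19) is indeed a critical point.
The Hessian is constant: H = [[4, -4, 2], [-4, 10, -6], [2, -6, 10]].
Leading principal minors: Δ₁ = 4, Δ₂ = 24, Δ₃ = 152.
All leading minors are positive, so H is positive definite: a local minimum.

local minimum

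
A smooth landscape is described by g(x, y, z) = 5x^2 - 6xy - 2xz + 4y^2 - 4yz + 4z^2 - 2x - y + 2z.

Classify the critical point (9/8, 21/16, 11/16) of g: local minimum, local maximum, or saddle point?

local minimum

The Hessian is constant: H = [[10, -6, -2], [-6, 8, -4], [-2, -4, 8]].
Leading principal minors: Δ₁ = 10, Δ₂ = 44, Δ₃ = 64.
All leading minors are positive, so H is positive definite: a local minimum.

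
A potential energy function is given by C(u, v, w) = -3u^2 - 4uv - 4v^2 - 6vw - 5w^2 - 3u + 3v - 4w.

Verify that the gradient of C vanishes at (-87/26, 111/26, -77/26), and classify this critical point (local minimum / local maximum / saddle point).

∇C = (-6u - 4v - 3, -4u - 8v - 6w + 3, -6v - 10w - 4); substituting (-87/26, 111/26, -77/26) gives ∇C = (0, 0, 0), so (-87/26, 111/26, -77/26) is indeed a critical point.
The Hessian is constant: H = [[-6, -4, 0], [-4, -8, -6], [0, -6, -10]].
Leading principal minors: Δ₁ = -6, Δ₂ = 32, Δ₃ = -104.
The minors alternate sign starting negative (−, +, −), so H is negative definite: a local maximum.

local maximum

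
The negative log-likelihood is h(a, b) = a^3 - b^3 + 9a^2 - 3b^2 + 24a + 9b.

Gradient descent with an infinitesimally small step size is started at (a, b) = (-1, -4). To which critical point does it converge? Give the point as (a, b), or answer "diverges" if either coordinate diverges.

h is separable, so gradient descent decouples: a follows -∂h/∂a, b follows -∂h/∂b.
∂h/∂a = 3(a + 2)(a + 4); at a=-1 this is 9, so a decreases.
∂h/∂b = -3(b - 1)(b + 3); at b=-4 this is -15, so b increases.
a converges to its nearest critical value -2 (a local min of the a-part); b converges to -3. The iterate converges to (-2, -3).

(-2, -3)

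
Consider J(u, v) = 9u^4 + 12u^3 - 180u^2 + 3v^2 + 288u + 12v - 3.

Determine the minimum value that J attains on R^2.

-2511

J(u,v) separates as P(u) + Q(v) − 3, so its minimum is min P + min Q − 3.
P'(u) = 36(u - 2)(u - 1)(u + 4) vanishes at u ∈ {-4, 1, 2}; Q'(v) = 6v + 12 vanishes at v ∈ {-2}.
Local minima of P (where P''>0): P(-4)=-2496, P(2)=96. Local minima of Q: Q(-2)=-12.
So the global minimum of J is P(-4) + Q(-2) − 3 = -2496 − 12 − 3 = -2511, attained at (-4, -2).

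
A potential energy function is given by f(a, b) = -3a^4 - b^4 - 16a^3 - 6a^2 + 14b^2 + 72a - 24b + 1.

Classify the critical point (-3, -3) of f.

local maximum

The mixed partial ∂²f/∂a∂b is 0, so the Hessian at any point is diag(f_aa, f_bb) = diag(-12(3a^2 + 8a + 1), 4(-3b^2 + 7)).
At (-3, -3): H = diag(-48, -80).
Both eigenvalues are negative, so H is negative definite: a local maximum.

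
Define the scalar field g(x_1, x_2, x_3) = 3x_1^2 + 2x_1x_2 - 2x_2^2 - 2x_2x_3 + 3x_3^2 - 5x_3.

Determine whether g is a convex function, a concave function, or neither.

g is quadratic, so its Hessian is the constant matrix H = [[6, 2, 0], [2, -4, -2], [0, -2, 6]].
Leading principal minors: 6, -28, -192.
Neither pattern holds ⇒ H is indefinite ⇒ neither convex nor concave.

neither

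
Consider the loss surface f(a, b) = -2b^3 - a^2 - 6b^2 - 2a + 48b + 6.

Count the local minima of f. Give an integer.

f separates as a function of a plus a function of b, so ∇f=0 decouples.
∂f/∂a = -2(a + 1) = 0 at a ∈ {-1}; ∂f/∂b = -6(b - 2)(b + 4) = 0 at b ∈ {-4, 2}.
The Hessian is diagonal: diag(f_aa, f_bb). Second derivatives: f_aa(-1)=-2; f_bb(-4)=36, f_bb(2)=-36.
Local minima occur where both diagonal entries positive: none. Count: 0.

0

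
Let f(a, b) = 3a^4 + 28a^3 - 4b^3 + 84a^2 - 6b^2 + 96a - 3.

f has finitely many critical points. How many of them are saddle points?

3

f separates as a function of a plus a function of b, so ∇f=0 decouples.
∂f/∂a = 12(a + 1)(a + 2)(a + 4) = 0 at a ∈ {-4, -2, -1}; ∂f/∂b = -12b(b + 1) = 0 at b ∈ {-1, 0}.
The Hessian is diagonal: diag(f_aa, f_bb). Second derivatives: f_aa(-4)=72, f_aa(-2)=-24, f_aa(-1)=36; f_bb(-1)=12, f_bb(0)=-12.
Saddle points occur where the two diagonal entries have opposite signs: (-4, 0), (-2, -1), (-1, 0). Count: 3.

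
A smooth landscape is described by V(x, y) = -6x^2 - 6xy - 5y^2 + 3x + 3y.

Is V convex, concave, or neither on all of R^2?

concave

V is quadratic, so its Hessian is the constant matrix H = [[-12, -6], [-6, -10]].
det(H) = 84, tr(H) = -22.
det(H) > 0 and tr(H) < 0, so H is negative definite everywhere: concave.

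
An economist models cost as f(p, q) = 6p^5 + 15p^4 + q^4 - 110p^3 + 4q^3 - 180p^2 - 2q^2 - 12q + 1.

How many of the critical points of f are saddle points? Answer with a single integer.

6

f separates as a function of p plus a function of q, so ∇f=0 decouples.
∂f/∂p = 30p(p - 3)(p + 1)(p + 4) = 0 at p ∈ {-4, -1, 0, 3}; ∂f/∂q = 4(q - 1)(q + 1)(q + 3) = 0 at q ∈ {-3, -1, 1}.
The Hessian is diagonal: diag(f_pp, f_qq). Second derivatives: f_pp(-4)=-2520, f_pp(-1)=360, f_pp(0)=-360, f_pp(3)=2520; f_qq(-3)=32, f_qq(-1)=-16, f_qq(1)=32.
Saddle points occur where the two diagonal entries have opposite signs: (-4, -3), (-4, 1), (-1, -1), (0, -3), (0, 1), (3, -1). Count: 6.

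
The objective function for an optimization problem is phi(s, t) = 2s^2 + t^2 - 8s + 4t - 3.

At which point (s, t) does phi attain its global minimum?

phi(s,t) separates as P(s) + Q(t) − 3, so its minimum is min P + min Q − 3.
P'(s) = 4s - 8 vanishes at s ∈ {2}; Q'(t) = 2(t + 2) vanishes at t ∈ {-2}.
Local minima of P (where P''>0): P(2)=-8. Local minima of Q: Q(-2)=-4.
So the global minimum of phi is P(2) + Q(-2) − 3 = -8 − 4 − 3 = -15, attained at (2, -2).

(2, -2)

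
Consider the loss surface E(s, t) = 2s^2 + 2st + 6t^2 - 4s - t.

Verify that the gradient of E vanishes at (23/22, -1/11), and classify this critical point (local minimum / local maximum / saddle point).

∇E = (4s + 2t - 4, 2s + 12t - 1); substituting (23/22, -1/11) gives ∇E = (0, 0), so (23/22, -1/11) is indeed a critical point.
The Hessian of E is constant: H = [[4, 2], [2, 12]].
det(H) = 4·12 − 2² = 44.
det(H) > 0 and tr(H) = 16 > 0, so H is positive definite and the point is a local minimum.

local minimum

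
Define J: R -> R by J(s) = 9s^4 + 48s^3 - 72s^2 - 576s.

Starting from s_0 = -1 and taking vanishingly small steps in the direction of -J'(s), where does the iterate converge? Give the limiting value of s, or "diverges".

J'(s) = 36(s - 2)(s + 2)(s + 4), so J'(-1) = -324.
Gradient descent moves in the -J' direction, i.e. s is increasing.
The nearest critical point in that direction is s = 2, where J'' = 864 > 0 (a local minimum). The iterate converges there.

2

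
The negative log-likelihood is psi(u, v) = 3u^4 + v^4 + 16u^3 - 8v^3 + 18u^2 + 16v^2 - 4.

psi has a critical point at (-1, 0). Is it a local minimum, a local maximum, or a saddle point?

The mixed partial ∂²psi/∂u∂v is 0, so the Hessian at any point is diag(psi_uu, psi_vv) = diag(12(3u^2 + 8u + 3), 4(3v^2 - 12v + 8)).
At (-1, 0): H = diag(-24, 32).
The eigenvalues have opposite signs, so H is indefinite: a saddle point.

saddle point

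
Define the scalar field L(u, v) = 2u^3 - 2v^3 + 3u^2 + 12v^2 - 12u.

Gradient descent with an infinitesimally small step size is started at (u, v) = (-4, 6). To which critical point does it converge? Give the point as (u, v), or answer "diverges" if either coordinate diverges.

L is separable, so gradient descent decouples: u follows -∂L/∂u, v follows -∂L/∂v.
∂L/∂u = 6(u - 1)(u + 2); at u=-4 this is 60, so u decreases.
∂L/∂v = -6v(v - 4); at v=6 this is -72, so v increases.
The u-coordinate has no critical point in that direction and runs off to infinity.

diverges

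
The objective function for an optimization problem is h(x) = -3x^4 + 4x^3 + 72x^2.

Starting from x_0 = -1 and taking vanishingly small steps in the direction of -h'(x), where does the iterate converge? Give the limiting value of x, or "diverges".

h'(x) = -12x(x - 4)(x + 3), so h'(-1) = -120.
Gradient descent moves in the -h' direction, i.e. x is increasing.
The nearest critical point in that direction is x = 0, where h'' = 144 > 0 (a local minimum). The iterate converges there.

0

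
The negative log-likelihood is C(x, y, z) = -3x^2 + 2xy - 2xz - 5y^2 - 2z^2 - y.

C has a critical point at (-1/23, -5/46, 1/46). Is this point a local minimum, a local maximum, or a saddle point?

The Hessian is constant: H = [[-6, 2, -2], [2, -10, 0], [-2, 0, -4]].
Leading principal minors: Δ₁ = -6, Δ₂ = 56, Δ₃ = -184.
The minors alternate sign starting negative (−, +, −), so H is negative definite: a local maximum.

local maximum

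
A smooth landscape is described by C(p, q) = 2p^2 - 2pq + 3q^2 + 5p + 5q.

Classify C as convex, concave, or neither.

C is quadratic, so its Hessian is the constant matrix H = [[4, -2], [-2, 6]].
det(H) = 20, tr(H) = 10.
det(H) > 0 and tr(H) > 0, so H is positive definite everywhere: convex.

convex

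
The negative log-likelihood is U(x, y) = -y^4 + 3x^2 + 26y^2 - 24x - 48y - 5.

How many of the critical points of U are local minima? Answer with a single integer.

1

U separates as a function of x plus a function of y, so ∇U=0 decouples.
∂U/∂x = 6(x - 4) = 0 at x ∈ {4}; ∂U/∂y = -4(y - 3)(y - 1)(y + 4) = 0 at y ∈ {-4, 1, 3}.
The Hessian is diagonal: diag(U_xx, U_yy). Second derivatives: U_xx(4)=6; U_yy(-4)=-140, U_yy(1)=40, U_yy(3)=-56.
Local minima occur where both diagonal entries positive: (4, 1). Count: 1.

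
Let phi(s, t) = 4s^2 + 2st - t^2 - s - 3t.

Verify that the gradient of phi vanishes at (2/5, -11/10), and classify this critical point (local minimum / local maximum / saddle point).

∇phi = (8s + 2t - 1, 2s - 2t - 3); substituting (2/5, -11/10) gives ∇phi = (0, 0), so (2/5, -11/10) is indeed a critical point.
The Hessian of phi is constant: H = [[8, 2], [2, -2]].
det(H) = 8·(-2) − 2² = -20.
Since det(H) < 0, H is indefinite and the critical point is a saddle point.

saddle point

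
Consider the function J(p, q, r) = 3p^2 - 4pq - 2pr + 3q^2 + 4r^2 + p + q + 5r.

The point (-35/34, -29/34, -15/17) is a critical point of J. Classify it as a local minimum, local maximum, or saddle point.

local minimum

The Hessian is constant: H = [[6, -4, -2], [-4, 6, 0], [-2, 0, 8]].
Leading principal minors: Δ₁ = 6, Δ₂ = 20, Δ₃ = 136.
All leading minors are positive, so H is positive definite: a local minimum.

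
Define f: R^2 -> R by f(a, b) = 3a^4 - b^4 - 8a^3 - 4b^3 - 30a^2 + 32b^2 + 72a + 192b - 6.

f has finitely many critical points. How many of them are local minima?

f separates as a function of a plus a function of b, so ∇f=0 decouples.
∂f/∂a = 12(a - 3)(a - 1)(a + 2) = 0 at a ∈ {-2, 1, 3}; ∂f/∂b = -4(b - 4)(b + 3)(b + 4) = 0 at b ∈ {-4, -3, 4}.
The Hessian is diagonal: diag(f_aa, f_bb). Second derivatives: f_aa(-2)=180, f_aa(1)=-72, f_aa(3)=120; f_bb(-4)=-32, f_bb(-3)=28, f_bb(4)=-224.
Local minima occur where both diagonal entries positive: (-2, -3), (3, -3). Count: 2.

2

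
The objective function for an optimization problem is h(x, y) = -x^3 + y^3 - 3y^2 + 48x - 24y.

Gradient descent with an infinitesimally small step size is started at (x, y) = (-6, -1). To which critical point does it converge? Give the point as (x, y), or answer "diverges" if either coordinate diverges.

h is separable, so gradient descent decouples: x follows -∂h/∂x, y follows -∂h/∂y.
∂h/∂x = -3(x - 4)(x + 4); at x=-6 this is -60, so x increases.
∂h/∂y = 3(y - 4)(y + 2); at y=-1 this is -15, so y increases.
x converges to its nearest critical value -4 (a local min of the x-part); y converges to 4. The iterate converges to (-4, 4).

(-4, 4)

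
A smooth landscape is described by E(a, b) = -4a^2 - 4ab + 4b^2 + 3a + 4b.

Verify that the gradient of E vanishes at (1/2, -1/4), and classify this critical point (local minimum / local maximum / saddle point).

saddle point

∇E = (-8a - 4b + 3, -4a + 8b + 4); substituting (1/2, -1/4) gives ∇E = (0, 0), so (1/2, -1/4) is indeed a critical point.
The Hessian of E is constant: H = [[-8, -4], [-4, 8]].
det(H) = (-8)·8 − (-4)² = -80.
Since det(H) < 0, H is indefinite and the critical point is a saddle point.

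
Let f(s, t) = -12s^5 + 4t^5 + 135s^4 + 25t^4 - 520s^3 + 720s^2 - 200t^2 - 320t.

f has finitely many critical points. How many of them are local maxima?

4

f separates as a function of s plus a function of t, so ∇f=0 decouples.
∂f/∂s = -60s(s - 4)(s - 3)(s - 2) = 0 at s ∈ {0, 2, 3, 4}; ∂f/∂t = 20(t - 2)(t + 1)(t + 2)(t + 4) = 0 at t ∈ {-4, -2, -1, 2}.
The Hessian is diagonal: diag(f_ss, f_tt). Second derivatives: f_ss(0)=1440, f_ss(2)=-240, f_ss(3)=180, f_ss(4)=-480; f_tt(-4)=-720, f_tt(-2)=160, f_tt(-1)=-180, f_tt(2)=1440.
Local maxima occur where both diagonal entries negative: (2, -4), (2, -1), (4, -4), (4, -1). Count: 4.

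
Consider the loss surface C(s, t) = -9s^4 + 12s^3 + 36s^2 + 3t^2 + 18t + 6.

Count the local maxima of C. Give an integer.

0

C separates as a function of s plus a function of t, so ∇C=0 decouples.
∂C/∂s = -36s(s - 2)(s + 1) = 0 at s ∈ {-1, 0, 2}; ∂C/∂t = 6(t + 3) = 0 at t ∈ {-3}.
The Hessian is diagonal: diag(C_ss, C_tt). Second derivatives: C_ss(-1)=-108, C_ss(0)=72, C_ss(2)=-216; C_tt(-3)=6.
Local maxima occur where both diagonal entries negative: none. Count: 0.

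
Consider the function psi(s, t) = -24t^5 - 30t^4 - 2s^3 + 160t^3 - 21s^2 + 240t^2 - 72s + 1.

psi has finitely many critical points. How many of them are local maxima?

psi separates as a function of s plus a function of t, so ∇psi=0 decouples.
∂psi/∂s = -6(s + 3)(s + 4) = 0 at s ∈ {-4, -3}; ∂psi/∂t = -120t(t - 2)(t + 1)(t + 2) = 0 at t ∈ {-2, -1, 0, 2}.
The Hessian is diagonal: diag(psi_ss, psi_tt). Second derivatives: psi_ss(-4)=6, psi_ss(-3)=-6; psi_tt(-2)=960, psi_tt(-1)=-360, psi_tt(0)=480, psi_tt(2)=-2880.
Local maxima occur where both diagonal entries negative: (-3, -1), (-3, 2). Count: 2.

2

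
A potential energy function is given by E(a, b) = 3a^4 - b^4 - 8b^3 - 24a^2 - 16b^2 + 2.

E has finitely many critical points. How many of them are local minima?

E separates as a function of a plus a function of b, so ∇E=0 decouples.
∂E/∂a = 12a(a - 2)(a + 2) = 0 at a ∈ {-2, 0, 2}; ∂E/∂b = -4b(b + 2)(b + 4) = 0 at b ∈ {-4, -2, 0}.
The Hessian is diagonal: diag(E_aa, E_bb). Second derivatives: E_aa(-2)=96, E_aa(0)=-48, E_aa(2)=96; E_bb(-4)=-32, E_bb(-2)=16, E_bb(0)=-32.
Local minima occur where both diagonal entries positive: (-2, -2), (2, -2). Count: 2.

2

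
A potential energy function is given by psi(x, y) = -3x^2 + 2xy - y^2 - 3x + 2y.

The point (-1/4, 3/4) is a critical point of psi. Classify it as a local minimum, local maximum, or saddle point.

The Hessian of psi is constant: H = [[-6, 2], [2, -2]].
det(H) = (-6)·(-2) − 2² = 8.
det(H) > 0 and tr(H) = -8 < 0, so H is negative definite and the point is a local maximum.

local maximum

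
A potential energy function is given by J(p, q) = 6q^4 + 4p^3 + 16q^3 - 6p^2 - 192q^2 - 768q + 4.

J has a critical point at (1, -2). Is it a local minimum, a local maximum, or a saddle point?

The mixed partial ∂²J/∂p∂q is 0, so the Hessian at any point is diag(J_pp, J_qq) = diag(12(2p - 1), 24(3q^2 + 4q - 16)).
At (1, -2): H = diag(12, -288).
The eigenvalues have opposite signs, so H is indefinite: a saddle point.

saddle point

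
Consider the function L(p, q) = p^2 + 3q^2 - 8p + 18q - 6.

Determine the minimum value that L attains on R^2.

L(p,q) separates as A(p) + B(q) − 6, so its minimum is min A + min B − 6.
A'(p) = 2p - 8 vanishes at p ∈ {4}; B'(q) = 6q + 18 vanishes at q ∈ {-3}.
Local minima of A (where A''>0): A(4)=-16. Local minima of B: B(-3)=-27.
So the global minimum of L is A(4) + B(-3) − 6 = -16 − 27 − 6 = -49, attained at (4, -3).

-49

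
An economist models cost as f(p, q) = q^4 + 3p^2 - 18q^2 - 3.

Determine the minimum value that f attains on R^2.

f(p,q) separates as A(p) + B(q) − 3, so its minimum is min A + min B − 3.
A'(p) = 6p vanishes at p ∈ {0}; B'(q) = 4q(q - 3)(q + 3) vanishes at q ∈ {-3, 0, 3}.
Local minima of A (where A''>0): A(0)=0. Local minima of B: B(-3)=-81, B(3)=-81.
So the global minimum of f is A(0) + B(-3) − 3 = 0 − 81 − 3 = -84, attained at (0, -3).

-84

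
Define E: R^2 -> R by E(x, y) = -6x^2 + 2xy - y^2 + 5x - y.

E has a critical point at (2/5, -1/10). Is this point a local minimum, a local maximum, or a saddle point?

The Hessian of E is constant: H = [[-12, 2], [2, -2]].
det(H) = (-12)·(-2) − 2² = 20.
det(H) > 0 and tr(H) = -14 < 0, so H is negative definite and the point is a local maximum.

local maximum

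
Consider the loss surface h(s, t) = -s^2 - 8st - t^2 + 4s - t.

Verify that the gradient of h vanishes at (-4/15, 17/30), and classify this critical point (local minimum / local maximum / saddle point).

∇h = (-2s - 8t + 4, -8s - 2t - 1); substituting (-4/15, 17/30) gives ∇h = (0, 0), so (-4/15, 17/30) is indeed a critical point.
The Hessian of h is constant: H = [[-2, -8], [-8, -2]].
det(H) = (-2)·(-2) − (-8)² = -60.
Since det(H) < 0, H is indefinite and the critical point is a saddle point.

saddle point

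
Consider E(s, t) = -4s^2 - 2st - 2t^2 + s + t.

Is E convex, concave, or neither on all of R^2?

E is quadratic, so its Hessian is the constant matrix H = [[-8, -2], [-2, -4]].
det(H) = 28, tr(H) = -12.
det(H) > 0 and tr(H) < 0, so H is negative definite everywhere: concave.

concave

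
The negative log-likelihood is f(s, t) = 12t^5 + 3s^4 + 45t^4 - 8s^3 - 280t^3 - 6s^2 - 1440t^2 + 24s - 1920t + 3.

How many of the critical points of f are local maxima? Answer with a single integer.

2

f separates as a function of s plus a function of t, so ∇f=0 decouples.
∂f/∂s = 12(s - 2)(s - 1)(s + 1) = 0 at s ∈ {-1, 1, 2}; ∂f/∂t = 60(t - 4)(t + 1)(t + 2)(t + 4) = 0 at t ∈ {-4, -2, -1, 4}.
The Hessian is diagonal: diag(f_ss, f_tt). Second derivatives: f_ss(-1)=72, f_ss(1)=-24, f_ss(2)=36; f_tt(-4)=-2880, f_tt(-2)=720, f_tt(-1)=-900, f_tt(4)=14400.
Local maxima occur where both diagonal entries negative: (1, -4), (1, -1). Count: 2.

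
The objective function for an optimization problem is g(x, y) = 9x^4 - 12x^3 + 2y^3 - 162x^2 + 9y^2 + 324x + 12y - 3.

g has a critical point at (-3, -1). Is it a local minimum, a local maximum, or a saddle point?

local minimum

The mixed partial ∂²g/∂x∂y is 0, so the Hessian at any point is diag(g_xx, g_yy) = diag(36(3x^2 - 2x - 9), 6(2y + 3)).
At (-3, -1): H = diag(864, 6).
Both eigenvalues are positive, so H is positive definite: a local minimum.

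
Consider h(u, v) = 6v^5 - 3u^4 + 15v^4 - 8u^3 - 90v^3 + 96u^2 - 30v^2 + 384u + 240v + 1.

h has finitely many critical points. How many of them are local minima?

h separates as a function of u plus a function of v, so ∇h=0 decouples.
∂h/∂u = -12(u - 4)(u + 2)(u + 4) = 0 at u ∈ {-4, -2, 4}; ∂h/∂v = 30(v - 2)(v - 1)(v + 1)(v + 4) = 0 at v ∈ {-4, -1, 1, 2}.
The Hessian is diagonal: diag(h_uu, h_vv). Second derivatives: h_uu(-4)=-192, h_uu(-2)=144, h_uu(4)=-576; h_vv(-4)=-2700, h_vv(-1)=540, h_vv(1)=-300, h_vv(2)=540.
Local minima occur where both diagonal entries positive: (-2, -1), (-2, 2). Count: 2.

2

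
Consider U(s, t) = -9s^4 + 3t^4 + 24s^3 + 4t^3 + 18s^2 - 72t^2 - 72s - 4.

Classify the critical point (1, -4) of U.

The mixed partial ∂²U/∂s∂t is 0, so the Hessian at any point is diag(U_ss, U_tt) = diag(36(-3s^2 + 4s + 1), 12(3t^2 + 2t - 12)).
At (1, -4): H = diag(72, 336).
Both eigenvalues are positive, so H is positive definite: a local minimum.

local minimum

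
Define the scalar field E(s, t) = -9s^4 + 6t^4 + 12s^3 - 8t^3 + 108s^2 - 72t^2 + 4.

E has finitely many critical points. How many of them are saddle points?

E separates as a function of s plus a function of t, so ∇E=0 decouples.
∂E/∂s = -36s(s - 3)(s + 2) = 0 at s ∈ {-2, 0, 3}; ∂E/∂t = 24t(t - 3)(t + 2) = 0 at t ∈ {-2, 0, 3}.
The Hessian is diagonal: diag(E_ss, E_tt). Second derivatives: E_ss(-2)=-360, E_ss(0)=216, E_ss(3)=-540; E_tt(-2)=240, E_tt(0)=-144, E_tt(3)=360.
Saddle points occur where the two diagonal entries have opposite signs: (-2, -2), (-2, 3), (0, 0), (3, -2), (3, 3). Count: 5.

5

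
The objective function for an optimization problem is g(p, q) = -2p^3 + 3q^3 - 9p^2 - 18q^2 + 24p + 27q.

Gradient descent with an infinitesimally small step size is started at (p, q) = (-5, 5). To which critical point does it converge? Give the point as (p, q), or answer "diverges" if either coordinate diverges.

(-4, 3)

g is separable, so gradient descent decouples: p follows -∂g/∂p, q follows -∂g/∂q.
∂g/∂p = -6(p - 1)(p + 4); at p=-5 this is -36, so p increases.
∂g/∂q = 9(q - 3)(q - 1); at q=5 this is 72, so q decreases.
p converges to its nearest critical value -4 (a local min of the p-part); q converges to 3. The iterate converges to (-4, 3).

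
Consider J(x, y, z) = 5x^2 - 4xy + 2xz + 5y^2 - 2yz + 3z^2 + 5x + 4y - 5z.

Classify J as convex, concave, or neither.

J is quadratic, so its Hessian is the constant matrix H = [[10, -4, 2], [-4, 10, -2], [2, -2, 6]].
Leading principal minors: 10, 84, 456.
All positive ⇒ H ≻ 0 ⇒ convex.

convex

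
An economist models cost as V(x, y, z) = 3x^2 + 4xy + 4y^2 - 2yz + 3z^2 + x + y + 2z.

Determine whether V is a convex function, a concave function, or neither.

convex

V is quadratic, so its Hessian is the constant matrix H = [[6, 4, 0], [4, 8, -2], [0, -2, 6]].
Leading principal minors: 6, 32, 168.
All positive ⇒ H ≻ 0 ⇒ convex.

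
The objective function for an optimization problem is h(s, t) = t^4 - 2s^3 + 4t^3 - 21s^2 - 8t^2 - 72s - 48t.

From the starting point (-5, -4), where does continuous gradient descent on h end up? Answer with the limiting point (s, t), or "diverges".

(-4, -3)

h is separable, so gradient descent decouples: s follows -∂h/∂s, t follows -∂h/∂t.
∂h/∂s = -6(s + 3)(s + 4); at s=-5 this is -12, so s increases.
∂h/∂t = 4(t - 2)(t + 2)(t + 3); at t=-4 this is -48, so t increases.
s converges to its nearest critical value -4 (a local min of the s-part); t converges to -3. The iterate converges to (-4, -3).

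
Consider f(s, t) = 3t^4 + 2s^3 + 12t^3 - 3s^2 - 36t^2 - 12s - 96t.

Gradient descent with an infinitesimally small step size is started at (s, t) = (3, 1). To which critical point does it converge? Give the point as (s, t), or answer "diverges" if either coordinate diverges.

f is separable, so gradient descent decouples: s follows -∂f/∂s, t follows -∂f/∂t.
∂f/∂s = 6(s - 2)(s + 1); at s=3 this is 24, so s decreases.
∂f/∂t = 12(t - 2)(t + 1)(t + 4); at t=1 this is -120, so t increases.
s converges to its nearest critical value 2 (a local min of the s-part); t converges to 2. The iterate converges to (2, 2).

(2, 2)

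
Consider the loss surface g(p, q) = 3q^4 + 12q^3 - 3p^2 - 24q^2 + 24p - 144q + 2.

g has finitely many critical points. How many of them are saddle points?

g separates as a function of p plus a function of q, so ∇g=0 decouples.
∂g/∂p = -6(p - 4) = 0 at p ∈ {4}; ∂g/∂q = 12(q - 2)(q + 2)(q + 3) = 0 at q ∈ {-3, -2, 2}.
The Hessian is diagonal: diag(g_pp, g_qq). Second derivatives: g_pp(4)=-6; g_qq(-3)=60, g_qq(-2)=-48, g_qq(2)=240.
Saddle points occur where the two diagonal entries have opposite signs: (4, -3), (4, 2). Count: 2.

2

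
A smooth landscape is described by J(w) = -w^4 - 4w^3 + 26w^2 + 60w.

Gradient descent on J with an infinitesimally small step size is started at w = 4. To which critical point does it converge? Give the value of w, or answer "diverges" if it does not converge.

diverges

J'(w) = -4(w - 3)(w + 1)(w + 5), so J'(4) = -180.
Gradient descent moves in the -J' direction, i.e. w is increasing.
There is no critical point above w=4, and J' keeps the same sign, so the iterate runs off to +∞.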